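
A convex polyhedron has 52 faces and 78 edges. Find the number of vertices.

28

Here V − E + F = 2.
V = 2 + E − F = 2 + 78 − 52 = 28.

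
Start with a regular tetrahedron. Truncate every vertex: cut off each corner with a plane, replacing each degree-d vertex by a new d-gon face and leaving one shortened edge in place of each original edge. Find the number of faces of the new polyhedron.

The base solid has V = 4, E = 6, F = 4.
Truncation replaces each original edge-end by a new vertex, so V′ = 2E = 12.
Each original edge survives, and each old vertex of degree d contributes d new edges; summing degrees gives Σd = 2E, so E′ = E + 2E = 3E = 18.
Each original face survives and each original vertex becomes one new face: F′ = F + V = 8.

8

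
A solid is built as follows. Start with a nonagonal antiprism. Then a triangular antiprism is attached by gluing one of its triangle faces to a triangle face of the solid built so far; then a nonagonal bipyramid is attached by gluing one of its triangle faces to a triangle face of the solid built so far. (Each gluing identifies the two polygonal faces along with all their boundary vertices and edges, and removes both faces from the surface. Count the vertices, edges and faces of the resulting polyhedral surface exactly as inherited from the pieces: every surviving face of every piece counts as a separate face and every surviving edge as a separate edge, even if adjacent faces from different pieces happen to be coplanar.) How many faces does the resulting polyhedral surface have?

A nonagonal antiprism: V=18, E=36, F=20.
Attach a triangular antiprism (V=6, E=12, F=8) along a 3-gon: merge 3 vertices and 3 edges, delete both glued faces → V=21, E=45, F=26.
Attach a nonagonal bipyramid (V=11, E=27, F=18) along a 3-gon: merge 3 vertices and 3 edges, delete both glued faces → V=29, E=69, F=42.
Check: V − E + F = 29 − 69 + 42 = 2.

42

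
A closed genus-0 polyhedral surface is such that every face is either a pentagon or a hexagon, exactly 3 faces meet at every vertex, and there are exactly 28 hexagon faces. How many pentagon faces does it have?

12

Let x be the number of pentagons; then F = 28 + x.
Edge–face incidences: 2E = 6·28 + 5·x = 168 + 5x.
Every vertex has degree 3, so 3V = 2E.
Euler: V − E + F = 2 ⇒ (2E)/3 − E + (28 + x) = 2.
Multiply by 6: 2·(2E) − 3·(2E) + 6·(28 + x) = 12, i.e. 168 + 6x − (168 + 5x) = 12.
Collecting terms: x = 12.
Then 2E = 168 + 5·12 = 228, so E = 114, V = 2E/3 = 76, F = 28 + 12 = 40.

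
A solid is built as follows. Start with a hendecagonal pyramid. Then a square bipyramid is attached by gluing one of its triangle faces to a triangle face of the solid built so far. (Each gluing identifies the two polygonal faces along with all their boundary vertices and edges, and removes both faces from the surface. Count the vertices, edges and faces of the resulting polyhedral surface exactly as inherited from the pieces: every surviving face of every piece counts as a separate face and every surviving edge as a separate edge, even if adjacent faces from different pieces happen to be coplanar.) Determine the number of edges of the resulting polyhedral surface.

A hendecagonal pyramid: V=12, E=22, F=12.
Attach a square bipyramid (V=6, E=12, F=8) along a 3-gon: merge 3 vertices and 3 edges, delete both glued faces → V=15, E=31, F=18.
Check: V − E + F = 15 − 31 + 18 = 2.

31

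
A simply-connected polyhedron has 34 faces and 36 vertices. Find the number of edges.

68

Here V − E + F = 2.
E = V + F − (2) = 36 + 34 − (2) = 68.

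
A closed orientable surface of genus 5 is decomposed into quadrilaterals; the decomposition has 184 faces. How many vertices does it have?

χ = 2 − 2·5 = -8, and every face is a square so 4F = 2E.
E = 4·184/2 = 368. Then V = -8 + E − F = -8 + 368 − 184 = 176.

176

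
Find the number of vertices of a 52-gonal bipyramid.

54

A bipyramid over an n-gon has 2n triangular faces and n + 2 vertices: V = 52 + 2 = 54, E = 3·52 = 156, F = 2·52 = 104.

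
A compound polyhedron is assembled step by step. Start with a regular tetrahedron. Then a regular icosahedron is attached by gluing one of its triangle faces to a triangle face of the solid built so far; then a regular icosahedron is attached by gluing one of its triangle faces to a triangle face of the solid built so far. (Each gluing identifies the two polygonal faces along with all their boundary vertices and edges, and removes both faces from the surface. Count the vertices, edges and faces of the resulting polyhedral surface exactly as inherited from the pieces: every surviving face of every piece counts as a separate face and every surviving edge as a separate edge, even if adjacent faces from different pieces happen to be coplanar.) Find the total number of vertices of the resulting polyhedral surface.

22

A regular tetrahedron: V=4, E=6, F=4.
Attach a regular icosahedron (V=12, E=30, F=20) along a 3-gon: merge 3 vertices and 3 edges, delete both glued faces → V=13, E=33, F=22.
Attach a regular icosahedron (V=12, E=30, F=20) along a 3-gon: merge 3 vertices and 3 edges, delete both glued faces → V=22, E=60, F=40.
Check: V − E + F = 22 − 60 + 40 = 2.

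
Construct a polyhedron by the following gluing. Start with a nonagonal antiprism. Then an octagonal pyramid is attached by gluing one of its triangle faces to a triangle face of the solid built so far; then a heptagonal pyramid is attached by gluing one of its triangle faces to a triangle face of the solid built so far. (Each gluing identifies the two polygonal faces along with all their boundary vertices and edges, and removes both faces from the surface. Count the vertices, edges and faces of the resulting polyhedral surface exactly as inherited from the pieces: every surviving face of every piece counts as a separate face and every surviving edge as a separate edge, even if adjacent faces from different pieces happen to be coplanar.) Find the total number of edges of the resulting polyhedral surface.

A nonagonal antiprism: V=18, E=36, F=20.
Attach an octagonal pyramid (V=9, E=16, F=9) along a 3-gon: merge 3 vertices and 3 edges, delete both glued faces → V=24, E=49, F=27.
Attach a heptagonal pyramid (V=8, E=14, F=8) along a 3-gon: merge 3 vertices and 3 edges, delete both glued faces → V=29, E=60, F=33.
Check: V − E + F = 29 − 60 + 33 = 2.

60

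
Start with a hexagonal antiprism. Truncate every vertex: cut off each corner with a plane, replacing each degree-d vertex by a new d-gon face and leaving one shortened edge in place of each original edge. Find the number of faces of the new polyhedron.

26

The base solid has V = 12, E = 24, F = 14.
Truncation replaces each original edge-end by a new vertex, so V′ = 2E = 48.
Each original edge survives, and each old vertex of degree d contributes d new edges; summing degrees gives Σd = 2E, so E′ = E + 2E = 3E = 72.
Each original face survives and each original vertex becomes one new face: F′ = F + V = 26.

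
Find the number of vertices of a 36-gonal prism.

72

A prism on an n-gon has two n-gon bases and n rectangular sides: V = 2·36 = 72, E = 3·36 = 108, F = 36 + 2 = 38.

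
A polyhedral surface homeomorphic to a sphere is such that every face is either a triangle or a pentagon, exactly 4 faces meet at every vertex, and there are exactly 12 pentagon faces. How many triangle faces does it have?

20

Let x be the number of triangles; then F = 12 + x.
Edge–face incidences: 2E = 5·12 + 3·x = 60 + 3x.
Every vertex has degree 4, so 4V = 2E.
Euler: V − E + F = 2 ⇒ (2E)/4 − E + (12 + x) = 2.
Multiply by 8: 2·(2E) − 4·(2E) + 8·(12 + x) = 16, i.e. 96 + 8x − 2·(60 + 3x) = 16.
Collecting terms: 2x − 24 = 16, so 2x = 40, so x = 20.
Then 2E = 60 + 3·20 = 120, so E = 60, V = 2E/4 = 30, F = 12 + 20 = 32.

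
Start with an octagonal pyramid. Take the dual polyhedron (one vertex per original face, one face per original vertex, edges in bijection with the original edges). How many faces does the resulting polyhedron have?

The base solid has V = 9, E = 16, F = 9.
The dual swaps V and F and preserves E: V′ = F = 9, E′ = E = 16, F′ = V = 9.

9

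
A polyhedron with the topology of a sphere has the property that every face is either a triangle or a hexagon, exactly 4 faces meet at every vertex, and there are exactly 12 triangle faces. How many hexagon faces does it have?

2

Let x be the number of hexagons; then F = 12 + x.
Edge–face incidences: 2E = 3·12 + 6·x = 36 + 6x.
Every vertex has degree 4, so 4V = 2E.
Euler: V − E + F = 2 ⇒ (2E)/4 − E + (12 + x) = 2.
Multiply by 8: 2·(2E) − 4·(2E) + 8·(12 + x) = 16, i.e. 96 + 8x − 2·(36 + 6x) = 16.
Collecting terms: −4x + 24 = 16, so −4x = −8, so x = 2.
Then 2E = 36 + 6·2 = 48, so E = 24, V = 2E/4 = 12, F = 12 + 2 = 14.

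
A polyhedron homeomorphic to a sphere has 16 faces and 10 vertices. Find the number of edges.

Here V − E + F = 2.
E = V + F − (2) = 10 + 16 − (2) = 24.

24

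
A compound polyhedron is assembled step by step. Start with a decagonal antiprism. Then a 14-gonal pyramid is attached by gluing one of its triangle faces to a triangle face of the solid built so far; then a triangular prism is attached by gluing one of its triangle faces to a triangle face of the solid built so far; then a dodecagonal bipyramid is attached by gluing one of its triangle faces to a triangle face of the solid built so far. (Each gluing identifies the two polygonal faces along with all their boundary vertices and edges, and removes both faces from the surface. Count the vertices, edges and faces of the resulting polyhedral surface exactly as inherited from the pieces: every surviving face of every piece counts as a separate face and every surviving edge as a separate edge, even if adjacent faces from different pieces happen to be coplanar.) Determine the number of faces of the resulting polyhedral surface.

60

A decagonal antiprism: V=20, E=40, F=22.
Attach a 14-gonal pyramid (V=15, E=28, F=15) along a 3-gon: merge 3 vertices and 3 edges, delete both glued faces → V=32, E=65, F=35.
Attach a triangular prism (V=6, E=9, F=5) along a 3-gon: merge 3 vertices and 3 edges, delete both glued faces → V=35, E=71, F=38.
Attach a dodecagonal bipyramid (V=14, E=36, F=24) along a 3-gon: merge 3 vertices and 3 edges, delete both glued faces → V=46, E=104, F=60.
Check: V − E + F = 46 − 104 + 60 = 2.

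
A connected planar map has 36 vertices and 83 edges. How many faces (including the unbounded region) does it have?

Euler's formula for a connected plane graph: V − E + F = 2, so F = 2 − 36 + 83 = 49.

49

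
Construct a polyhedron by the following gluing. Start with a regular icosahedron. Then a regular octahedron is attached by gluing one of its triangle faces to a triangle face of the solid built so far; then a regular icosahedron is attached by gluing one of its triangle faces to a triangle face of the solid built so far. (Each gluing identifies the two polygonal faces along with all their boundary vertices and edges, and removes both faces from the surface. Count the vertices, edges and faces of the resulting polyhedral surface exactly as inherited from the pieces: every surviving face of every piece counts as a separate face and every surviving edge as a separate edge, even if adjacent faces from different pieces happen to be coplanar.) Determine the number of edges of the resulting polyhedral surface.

A regular icosahedron: V=12, E=30, F=20.
Attach a regular octahedron (V=6, E=12, F=8) along a 3-gon: merge 3 vertices and 3 edges, delete both glued faces → V=15, E=39, F=26.
Attach a regular icosahedron (V=12, E=30, F=20) along a 3-gon: merge 3 vertices and 3 edges, delete both glued faces → V=24, E=66, F=44.
Check: V − E + F = 24 − 66 + 44 = 2.

66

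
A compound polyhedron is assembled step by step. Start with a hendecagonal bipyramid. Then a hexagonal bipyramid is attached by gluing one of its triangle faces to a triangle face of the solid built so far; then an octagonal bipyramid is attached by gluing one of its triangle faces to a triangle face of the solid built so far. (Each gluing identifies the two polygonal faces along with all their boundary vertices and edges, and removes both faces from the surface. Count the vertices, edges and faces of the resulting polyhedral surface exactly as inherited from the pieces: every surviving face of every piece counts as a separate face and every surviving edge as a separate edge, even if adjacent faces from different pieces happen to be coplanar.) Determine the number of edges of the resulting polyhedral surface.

69

A hendecagonal bipyramid: V=13, E=33, F=22.
Attach a hexagonal bipyramid (V=8, E=18, F=12) along a 3-gon: merge 3 vertices and 3 edges, delete both glued faces → V=18, E=48, F=32.
Attach an octagonal bipyramid (V=10, E=24, F=16) along a 3-gon: merge 3 vertices and 3 edges, delete both glued faces → V=25, E=69, F=46.
Check: V − E + F = 25 − 69 + 46 = 2.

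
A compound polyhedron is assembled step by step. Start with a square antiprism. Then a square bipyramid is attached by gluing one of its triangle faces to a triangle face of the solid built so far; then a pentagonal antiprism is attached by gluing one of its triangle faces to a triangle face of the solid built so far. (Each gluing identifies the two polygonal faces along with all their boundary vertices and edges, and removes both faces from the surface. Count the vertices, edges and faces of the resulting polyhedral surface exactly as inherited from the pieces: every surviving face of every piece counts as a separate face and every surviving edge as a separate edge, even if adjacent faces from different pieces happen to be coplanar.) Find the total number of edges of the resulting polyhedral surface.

A square antiprism: V=8, E=16, F=10.
Attach a square bipyramid (V=6, E=12, F=8) along a 3-gon: merge 3 vertices and 3 edges, delete both glued faces → V=11, E=25, F=16.
Attach a pentagonal antiprism (V=10, E=20, F=12) along a 3-gon: merge 3 vertices and 3 edges, delete both glued faces → V=18, E=42, F=26.
Check: V − E + F = 18 − 42 + 26 = 2.

42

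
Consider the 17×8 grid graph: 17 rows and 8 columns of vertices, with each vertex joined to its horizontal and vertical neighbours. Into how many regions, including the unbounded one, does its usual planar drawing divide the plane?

113

The grid has V = 17·8 = 136 vertices and E = 17·7 + 8·16 = 247 edges.
F = 2 − V + E = 2 − 136 + 247 = 113.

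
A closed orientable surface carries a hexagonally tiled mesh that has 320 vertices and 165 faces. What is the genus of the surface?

6

Every face is a hexagon, so 2E = 6·165 = 990, giving E = 495.
χ = V − E + F = 320 − 495 + 165 = -10.
For a closed orientable surface χ = 2 − 2g, so g = (2 − (-10))/2 = 6.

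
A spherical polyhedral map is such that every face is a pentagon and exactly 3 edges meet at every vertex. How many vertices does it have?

Each face has 5 edges and each edge borders two faces, so 2E = 5F.
Each vertex has degree 3, so 3V = 2E and hence V = 5F/3.
Euler: V − E + F = 2 ⇒ (5F/3) − (5F/2) + F = 2.
Multiply by 6: (10 − 15 + 6)F = 12, i.e. 1F = 12.
So F = 12, E = 5·12/2 = 30, V = 5·12/3 = 20.

20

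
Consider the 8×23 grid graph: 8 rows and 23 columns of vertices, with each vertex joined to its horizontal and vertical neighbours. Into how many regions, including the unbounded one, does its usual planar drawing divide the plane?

The grid has V = 8·23 = 184 vertices and E = 8·22 + 23·7 = 337 edges.
F = 2 − V + E = 2 − 184 + 337 = 155.

155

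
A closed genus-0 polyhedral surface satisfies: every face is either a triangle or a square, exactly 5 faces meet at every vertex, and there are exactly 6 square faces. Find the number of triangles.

Let x be the number of triangles; then F = 6 + x.
Edge–face incidences: 2E = 4·6 + 3·x = 24 + 3x.
Every vertex has degree 5, so 5V = 2E.
Euler: V − E + F = 2 ⇒ (2E)/5 − E + (6 + x) = 2.
Multiply by 10: 2·(2E) − 5·(2E) + 10·(6 + x) = 20, i.e. 60 + 10x − 3·(24 + 3x) = 20.
Collecting terms: x − 12 = 20, so x = 32.
Then 2E = 24 + 3·32 = 120, so E = 60, V = 2E/5 = 24, F = 6 + 32 = 38.

32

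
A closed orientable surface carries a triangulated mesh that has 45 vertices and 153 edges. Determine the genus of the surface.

Every face is a triangle and each edge borders two faces, so 3F = 2·153, giving F = 102.
χ = V − E + F = 45 − 153 + 102 = -6.
For a closed orientable surface χ = 2 − 2g, so g = (2 − (-6))/2 = 4.

4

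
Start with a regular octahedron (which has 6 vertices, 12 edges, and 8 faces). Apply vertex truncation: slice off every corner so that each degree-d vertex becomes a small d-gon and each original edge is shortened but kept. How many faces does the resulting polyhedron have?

Truncation replaces each original edge-end by a new vertex, so V′ = 2E = 24.
Each original edge survives, and each old vertex of degree d contributes d new edges; summing degrees gives Σd = 2E, so E′ = E + 2E = 3E = 36.
Each original face survives and each original vertex becomes one new face: F′ = F + V = 14.

14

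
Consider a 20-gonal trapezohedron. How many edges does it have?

80

The n-trapezohedron (dual of the n-antiprism) has V = 2·20 + 2 = 42, E = 4·20 = 80, F = 2·20 = 40.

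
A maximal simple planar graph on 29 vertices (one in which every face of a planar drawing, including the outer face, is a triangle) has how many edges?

81

In a plane triangulation 3F = 2E and V − E + F = 2, so E = 3V − 6 = 3·29 − 6 = 81.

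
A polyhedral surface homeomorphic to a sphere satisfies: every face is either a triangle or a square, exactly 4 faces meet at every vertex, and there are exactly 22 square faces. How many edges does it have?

56

Let x be the number of triangles; then F = 22 + x.
Edge–face incidences: 2E = 4·22 + 3·x = 88 + 3x.
Every vertex has degree 4, so 4V = 2E.
Euler: V − E + F = 2 ⇒ (2E)/4 − E + (22 + x) = 2.
Multiply by 8: 2·(2E) − 4·(2E) + 8·(22 + x) = 16, i.e. 176 + 8x − 2·(88 + 3x) = 16.
Collecting terms: 2x = 16, so x = 8.
Then 2E = 88 + 3·8 = 112, so E = 56, V = 2E/4 = 28, F = 22 + 8 = 30.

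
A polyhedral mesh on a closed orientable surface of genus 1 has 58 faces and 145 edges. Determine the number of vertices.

For a closed orientable surface of genus 1, χ = 2 − 2·1 = 0.
V = 0 + E − F = 0 + 145 − 58 = 87.

87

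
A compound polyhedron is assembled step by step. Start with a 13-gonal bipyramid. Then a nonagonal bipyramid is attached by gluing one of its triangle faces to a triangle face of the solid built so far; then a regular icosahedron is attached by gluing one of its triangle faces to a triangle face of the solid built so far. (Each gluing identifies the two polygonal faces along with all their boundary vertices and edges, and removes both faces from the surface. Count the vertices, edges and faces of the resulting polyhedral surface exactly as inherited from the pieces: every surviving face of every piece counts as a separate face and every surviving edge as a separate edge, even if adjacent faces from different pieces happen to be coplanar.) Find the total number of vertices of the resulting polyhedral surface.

32

A 13-gonal bipyramid: V=15, E=39, F=26.
Attach a nonagonal bipyramid (V=11, E=27, F=18) along a 3-gon: merge 3 vertices and 3 edges, delete both glued faces → V=23, E=63, F=42.
Attach a regular icosahedron (V=12, E=30, F=20) along a 3-gon: merge 3 vertices and 3 edges, delete both glued faces → V=32, E=90, F=60.
Check: V − E + F = 32 − 90 + 60 = 2.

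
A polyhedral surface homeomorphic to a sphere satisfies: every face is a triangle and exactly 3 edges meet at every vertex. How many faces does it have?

4

Each face has 3 edges and each edge borders two faces, so 2E = 3F.
Each vertex has degree 3, so 3V = 2E and hence V = 3F/3.
Euler: V − E + F = 2 ⇒ (3F/3) − (3F/2) + F = 2.
Multiply by 6: (6 − 9 + 6)F = 12, i.e. 3F = 12.
So F = 4, E = 3·4/2 = 6, V = 3·4/3 = 4.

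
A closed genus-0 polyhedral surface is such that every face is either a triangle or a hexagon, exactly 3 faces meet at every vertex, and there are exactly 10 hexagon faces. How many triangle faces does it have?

Let x be the number of triangles; then F = 10 + x.
Edge–face incidences: 2E = 6·10 + 3·x = 60 + 3x.
Every vertex has degree 3, so 3V = 2E.
Euler: V − E + F = 2 ⇒ (2E)/3 − E + (10 + x) = 2.
Multiply by 6: 2·(2E) − 3·(2E) + 6·(10 + x) = 12, i.e. 60 + 6x − (60 + 3x) = 12.
Collecting terms: 3x = 12, so x = 4.
Then 2E = 60 + 3·4 = 72, so E = 36, V = 2E/3 = 24, F = 10 + 4 = 14.

4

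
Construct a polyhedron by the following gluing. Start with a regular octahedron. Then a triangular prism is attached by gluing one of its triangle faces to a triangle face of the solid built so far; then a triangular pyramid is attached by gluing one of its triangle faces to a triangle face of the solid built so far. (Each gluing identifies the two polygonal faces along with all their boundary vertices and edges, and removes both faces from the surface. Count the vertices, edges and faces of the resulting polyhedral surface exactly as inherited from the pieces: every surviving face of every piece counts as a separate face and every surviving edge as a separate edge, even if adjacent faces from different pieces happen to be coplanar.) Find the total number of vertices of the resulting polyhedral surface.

10

A regular octahedron: V=6, E=12, F=8.
Attach a triangular prism (V=6, E=9, F=5) along a 3-gon: merge 3 vertices and 3 edges, delete both glued faces → V=9, E=18, F=11.
Attach a triangular pyramid (V=4, E=6, F=4) along a 3-gon: merge 3 vertices and 3 edges, delete both glued faces → V=10, E=21, F=13.
Check: V − E + F = 10 − 21 + 13 = 2.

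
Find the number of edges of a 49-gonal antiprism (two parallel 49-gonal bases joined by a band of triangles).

An antiprism on an n-gon has two n-gon caps and 2n triangles: V = 2·49 = 98, E = 4·49 = 196, F = 2·49 + 2 = 100.

196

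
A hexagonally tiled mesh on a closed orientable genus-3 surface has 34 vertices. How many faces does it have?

χ = 2 − 2·3 = -4, and every face is a hexagon so 6F = 2E.
V − E + F = -4 with E = 6F/2 gives 34 − (6/2 − 1)·F = -4, so F = 19 and E = 57.

19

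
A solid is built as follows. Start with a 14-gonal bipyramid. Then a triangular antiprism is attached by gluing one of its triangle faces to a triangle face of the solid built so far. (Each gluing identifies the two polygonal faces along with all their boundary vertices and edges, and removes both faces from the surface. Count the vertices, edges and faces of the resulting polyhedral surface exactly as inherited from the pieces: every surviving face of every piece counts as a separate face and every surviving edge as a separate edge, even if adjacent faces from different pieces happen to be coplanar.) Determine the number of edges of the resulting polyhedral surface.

51

A 14-gonal bipyramid: V=16, E=42, F=28.
Attach a triangular antiprism (V=6, E=12, F=8) along a 3-gon: merge 3 vertices and 3 edges, delete both glued faces → V=19, E=51, F=34.
Check: V − E + F = 19 − 51 + 34 = 2.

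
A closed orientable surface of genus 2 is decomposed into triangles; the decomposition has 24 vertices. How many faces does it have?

52

χ = 2 − 2·2 = -2, and every face is a triangle so 3F = 2E.
V − E + F = -2 with E = 3F/2 gives 24 − (3/2 − 1)·F = -2, so F = 52 and E = 78.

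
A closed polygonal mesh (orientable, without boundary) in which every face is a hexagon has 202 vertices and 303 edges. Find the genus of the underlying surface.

1

Every face is a hexagon and each edge borders two faces, so 6F = 2·303, giving F = 101.
χ = V − E + F = 202 − 303 + 101 = 0.
For a closed orientable surface χ = 2 − 2g, so g = (2 − (0))/2 = 1.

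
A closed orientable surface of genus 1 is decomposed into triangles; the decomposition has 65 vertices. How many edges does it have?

χ = 2 − 2·1 = 0, and every face is a triangle so 3F = 2E.
V − E + F = 0 with E = 3F/2 gives 65 − (3/2 − 1)·F = 0, so F = 130 and E = 195.

195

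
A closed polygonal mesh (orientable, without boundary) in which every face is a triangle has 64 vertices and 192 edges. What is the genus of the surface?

Every face is a triangle and each edge borders two faces, so 3F = 2·192, giving F = 128.
χ = V − E + F = 64 − 192 + 128 = 0.
For a closed orientable surface χ = 2 − 2g, so g = (2 − (0))/2 = 1.

1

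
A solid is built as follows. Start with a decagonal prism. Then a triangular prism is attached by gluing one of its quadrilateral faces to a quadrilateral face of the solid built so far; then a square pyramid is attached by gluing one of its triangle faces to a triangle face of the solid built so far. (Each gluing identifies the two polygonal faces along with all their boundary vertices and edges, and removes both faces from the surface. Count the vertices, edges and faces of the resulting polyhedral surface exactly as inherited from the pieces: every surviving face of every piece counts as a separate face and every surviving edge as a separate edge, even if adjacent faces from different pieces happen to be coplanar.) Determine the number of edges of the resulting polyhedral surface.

A decagonal prism: V=20, E=30, F=12.
Attach a triangular prism (V=6, E=9, F=5) along a 4-gon: merge 4 vertices and 4 edges, delete both glued faces → V=22, E=35, F=15.
Attach a square pyramid (V=5, E=8, F=5) along a 3-gon: merge 3 vertices and 3 edges, delete both glued faces → V=24, E=40, F=18.
Check: V − E + F = 24 − 40 + 18 = 2.

40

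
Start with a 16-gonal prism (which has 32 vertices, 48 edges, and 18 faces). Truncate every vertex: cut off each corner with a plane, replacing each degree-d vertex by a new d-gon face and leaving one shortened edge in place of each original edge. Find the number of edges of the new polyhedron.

Truncation replaces each original edge-end by a new vertex, so V′ = 2E = 96.
Each original edge survives, and each old vertex of degree d contributes d new edges; summing degrees gives Σd = 2E, so E′ = E + 2E = 3E = 144.
Each original face survives and each original vertex becomes one new face: F′ = F + V = 50.

144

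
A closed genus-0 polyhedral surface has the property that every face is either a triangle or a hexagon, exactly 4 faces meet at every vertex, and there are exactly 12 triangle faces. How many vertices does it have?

12

Let x be the number of hexagons; then F = 12 + x.
Edge–face incidences: 2E = 3·12 + 6·x = 36 + 6x.
Every vertex has degree 4, so 4V = 2E.
Euler: V − E + F = 2 ⇒ (2E)/4 − E + (12 + x) = 2.
Multiply by 8: 2·(2E) − 4·(2E) + 8·(12 + x) = 16, i.e. 96 + 8x − 2·(36 + 6x) = 16.
Collecting terms: −4x + 24 = 16, so −4x = −8, so x = 2.
Then 2E = 36 + 6·2 = 48, so E = 24, V = 2E/4 = 12, F = 12 + 2 = 14.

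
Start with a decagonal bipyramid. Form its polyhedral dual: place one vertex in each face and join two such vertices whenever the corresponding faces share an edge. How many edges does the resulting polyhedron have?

30

The base solid has V = 12, E = 30, F = 20.
The dual swaps V and F and preserves E: V′ = F = 20, E′ = E = 30, F′ = V = 12.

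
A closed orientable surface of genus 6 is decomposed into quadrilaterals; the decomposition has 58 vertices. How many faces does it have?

68

χ = 2 − 2·6 = -10, and every face is a square so 4F = 2E.
V − E + F = -10 with E = 4F/2 gives 58 − (4/2 − 1)·F = -10, so F = 68 and E = 136.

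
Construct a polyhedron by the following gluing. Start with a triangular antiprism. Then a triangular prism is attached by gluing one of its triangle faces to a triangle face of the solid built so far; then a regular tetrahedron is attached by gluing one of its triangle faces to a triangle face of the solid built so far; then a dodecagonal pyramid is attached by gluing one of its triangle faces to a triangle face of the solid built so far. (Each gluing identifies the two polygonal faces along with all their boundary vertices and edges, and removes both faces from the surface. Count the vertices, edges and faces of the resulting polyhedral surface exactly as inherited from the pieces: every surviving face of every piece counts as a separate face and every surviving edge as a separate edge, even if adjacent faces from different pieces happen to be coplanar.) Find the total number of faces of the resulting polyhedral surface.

24

A triangular antiprism: V=6, E=12, F=8.
Attach a triangular prism (V=6, E=9, F=5) along a 3-gon: merge 3 vertices and 3 edges, delete both glued faces → V=9, E=18, F=11.
Attach a regular tetrahedron (V=4, E=6, F=4) along a 3-gon: merge 3 vertices and 3 edges, delete both glued faces → V=10, E=21, F=13.
Attach a dodecagonal pyramid (V=13, E=24, F=13) along a 3-gon: merge 3 vertices and 3 edges, delete both glued faces → V=20, E=42, F=24.
Check: V − E + F = 20 − 42 + 24 = 2.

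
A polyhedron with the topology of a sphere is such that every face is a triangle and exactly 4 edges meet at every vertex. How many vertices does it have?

6

Each face has 3 edges and each edge borders two faces, so 2E = 3F.
Each vertex has degree 4, so 4V = 2E and hence V = 3F/4.
Euler: V − E + F = 2 ⇒ (3F/4) − (3F/2) + F = 2.
Multiply by 8: (6 − 12 + 8)F = 16, i.e. 2F = 16.
So F = 8, E = 3·8/2 = 12, V = 3·8/4 = 6.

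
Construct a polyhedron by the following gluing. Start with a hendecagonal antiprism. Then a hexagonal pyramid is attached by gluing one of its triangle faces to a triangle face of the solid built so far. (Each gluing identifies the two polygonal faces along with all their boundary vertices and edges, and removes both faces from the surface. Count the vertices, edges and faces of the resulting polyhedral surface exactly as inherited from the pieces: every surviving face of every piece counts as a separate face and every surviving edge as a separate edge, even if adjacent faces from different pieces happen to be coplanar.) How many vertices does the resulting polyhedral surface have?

26

A hendecagonal antiprism: V=22, E=44, F=24.
Attach a hexagonal pyramid (V=7, E=12, F=7) along a 3-gon: merge 3 vertices and 3 edges, delete both glued faces → V=26, E=53, F=29.
Check: V − E + F = 26 − 53 + 29 = 2.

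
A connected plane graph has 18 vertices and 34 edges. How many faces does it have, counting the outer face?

18

Euler's formula for a connected plane graph: V − E + F = 2, so F = 2 − 18 + 34 = 18.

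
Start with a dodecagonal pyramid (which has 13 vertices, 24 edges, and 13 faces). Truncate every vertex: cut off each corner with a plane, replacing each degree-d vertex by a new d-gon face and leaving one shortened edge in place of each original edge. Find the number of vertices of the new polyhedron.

Truncation replaces each original edge-end by a new vertex, so V′ = 2E = 48.
Each original edge survives, and each old vertex of degree d contributes d new edges; summing degrees gives Σd = 2E, so E′ = E + 2E = 3E = 72.
Each original face survives and each original vertex becomes one new face: F′ = F + V = 26.

48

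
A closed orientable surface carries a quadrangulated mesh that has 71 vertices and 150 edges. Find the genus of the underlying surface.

Every face is a square and each edge borders two faces, so 4F = 2·150, giving F = 75.
χ = V − E + F = 71 − 150 + 75 = -4.
For a closed orientable surface χ = 2 − 2g, so g = (2 − (-4))/2 = 3.

3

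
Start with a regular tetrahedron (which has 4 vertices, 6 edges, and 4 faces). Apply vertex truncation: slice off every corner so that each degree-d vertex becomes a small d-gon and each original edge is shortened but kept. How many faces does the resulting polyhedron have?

Truncation replaces each original edge-end by a new vertex, so V′ = 2E = 12.
Each original edge survives, and each old vertex of degree d contributes d new edges; summing degrees gives Σd = 2E, so E′ = E + 2E = 3E = 18.
Each original face survives and each original vertex becomes one new face: F′ = F + V = 8.

8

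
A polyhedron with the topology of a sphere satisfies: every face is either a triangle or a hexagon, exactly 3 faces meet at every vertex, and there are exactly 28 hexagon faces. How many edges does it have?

90

Let x be the number of triangles; then F = 28 + x.
Edge–face incidences: 2E = 6·28 + 3·x = 168 + 3x.
Every vertex has degree 3, so 3V = 2E.
Euler: V − E + F = 2 ⇒ (2E)/3 − E + (28 + x) = 2.
Multiply by 6: 2·(2E) − 3·(2E) + 6·(28 + x) = 12, i.e. 168 + 6x − (168 + 3x) = 12.
Collecting terms: 3x = 12, so x = 4.
Then 2E = 168 + 3·4 = 180, so E = 90, V = 2E/3 = 60, F = 28 + 4 = 32.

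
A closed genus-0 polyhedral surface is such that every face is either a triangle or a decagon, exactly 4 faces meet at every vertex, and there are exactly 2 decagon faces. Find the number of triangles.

20

Let x be the number of triangles; then F = 2 + x.
Edge–face incidences: 2E = 10·2 + 3·x = 20 + 3x.
Every vertex has degree 4, so 4V = 2E.
Euler: V − E + F = 2 ⇒ (2E)/4 − E + (2 + x) = 2.
Multiply by 8: 2·(2E) − 4·(2E) + 8·(2 + x) = 16, i.e. 16 + 8x − 2·(20 + 3x) = 16.
Collecting terms: 2x − 24 = 16, so 2x = 40, so x = 20.
Then 2E = 20 + 3·20 = 80, so E = 40, V = 2E/4 = 20, F = 2 + 20 = 22.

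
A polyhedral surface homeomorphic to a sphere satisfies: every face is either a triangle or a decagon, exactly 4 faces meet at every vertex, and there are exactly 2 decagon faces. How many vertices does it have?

Let x be the number of triangles; then F = 2 + x.
Edge–face incidences: 2E = 10·2 + 3·x = 20 + 3x.
Every vertex has degree 4, so 4V = 2E.
Euler: V − E + F = 2 ⇒ (2E)/4 − E + (2 + x) = 2.
Multiply by 8: 2·(2E) − 4·(2E) + 8·(2 + x) = 16, i.e. 16 + 8x − 2·(20 + 3x) = 16.
Collecting terms: 2x − 24 = 16, so 2x = 40, so x = 20.
Then 2E = 20 + 3·20 = 80, so E = 40, V = 2E/4 = 20, F = 2 + 20 = 22.

20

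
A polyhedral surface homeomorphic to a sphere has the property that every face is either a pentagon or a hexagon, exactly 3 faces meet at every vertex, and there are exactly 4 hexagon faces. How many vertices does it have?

28

Let x be the number of pentagons; then F = 4 + x.
Edge–face incidences: 2E = 6·4 + 5·x = 24 + 5x.
Every vertex has degree 3, so 3V = 2E.
Euler: V − E + F = 2 ⇒ (2E)/3 − E + (4 + x) = 2.
Multiply by 6: 2·(2E) − 3·(2E) + 6·(4 + x) = 12, i.e. 24 + 6x − (24 + 5x) = 12.
Collecting terms: x = 12.
Then 2E = 24 + 5·12 = 84, so E = 42, V = 2E/3 = 28, F = 4 + 12 = 16.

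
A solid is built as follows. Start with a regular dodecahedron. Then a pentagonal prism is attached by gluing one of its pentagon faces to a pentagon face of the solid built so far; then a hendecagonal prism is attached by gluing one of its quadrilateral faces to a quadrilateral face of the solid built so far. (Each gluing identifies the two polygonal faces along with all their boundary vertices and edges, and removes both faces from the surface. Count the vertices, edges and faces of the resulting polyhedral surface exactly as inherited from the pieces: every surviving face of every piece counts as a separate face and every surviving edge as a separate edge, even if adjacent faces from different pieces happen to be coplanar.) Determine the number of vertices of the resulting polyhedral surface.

A regular dodecahedron: V=20, E=30, F=12.
Attach a pentagonal prism (V=10, E=15, F=7) along a 5-gon: merge 5 vertices and 5 edges, delete both glued faces → V=25, E=40, F=17.
Attach a hendecagonal prism (V=22, E=33, F=13) along a 4-gon: merge 4 vertices and 4 edges, delete both glued faces → V=43, E=69, F=28.
Check: V − E + F = 43 − 69 + 28 = 2.

43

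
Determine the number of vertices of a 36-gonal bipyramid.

A bipyramid over an n-gon has 2n triangular faces and n + 2 vertices: V = 36 + 2 = 38, E = 3·36 = 108, F = 2·36 = 72.

38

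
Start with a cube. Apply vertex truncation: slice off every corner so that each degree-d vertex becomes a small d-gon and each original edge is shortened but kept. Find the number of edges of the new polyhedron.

The base solid has V = 8, E = 12, F = 6.
Truncation replaces each original edge-end by a new vertex, so V′ = 2E = 24.
Each original edge survives, and each old vertex of degree d contributes d new edges; summing degrees gives Σd = 2E, so E′ = E + 2E = 3E = 36.
Each original face survives and each original vertex becomes one new face: F′ = F + V = 14.

36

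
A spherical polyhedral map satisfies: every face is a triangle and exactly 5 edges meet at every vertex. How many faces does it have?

20

Each face has 3 edges and each edge borders two faces, so 2E = 3F.
Each vertex has degree 5, so 5V = 2E and hence V = 3F/5.
Euler: V − E + F = 2 ⇒ (3F/5) − (3F/2) + F = 2.
Multiply by 10: (6 − 15 + 10)F = 20, i.e. 1F = 20.
So F = 20, E = 3·20/2 = 30, V = 3·20/5 = 12.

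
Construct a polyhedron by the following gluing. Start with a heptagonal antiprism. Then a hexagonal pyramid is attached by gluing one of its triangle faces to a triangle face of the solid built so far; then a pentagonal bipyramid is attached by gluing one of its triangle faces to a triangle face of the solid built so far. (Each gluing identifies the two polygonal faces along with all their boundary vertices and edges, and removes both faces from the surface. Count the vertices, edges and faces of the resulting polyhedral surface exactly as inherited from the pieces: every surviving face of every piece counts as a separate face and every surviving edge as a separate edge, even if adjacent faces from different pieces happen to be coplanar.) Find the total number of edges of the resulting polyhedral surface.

49

A heptagonal antiprism: V=14, E=28, F=16.
Attach a hexagonal pyramid (V=7, E=12, F=7) along a 3-gon: merge 3 vertices and 3 edges, delete both glued faces → V=18, E=37, F=21.
Attach a pentagonal bipyramid (V=7, E=15, F=10) along a 3-gon: merge 3 vertices and 3 edges, delete both glued faces → V=22, E=49, F=29.
Check: V − E + F = 22 − 49 + 29 = 2.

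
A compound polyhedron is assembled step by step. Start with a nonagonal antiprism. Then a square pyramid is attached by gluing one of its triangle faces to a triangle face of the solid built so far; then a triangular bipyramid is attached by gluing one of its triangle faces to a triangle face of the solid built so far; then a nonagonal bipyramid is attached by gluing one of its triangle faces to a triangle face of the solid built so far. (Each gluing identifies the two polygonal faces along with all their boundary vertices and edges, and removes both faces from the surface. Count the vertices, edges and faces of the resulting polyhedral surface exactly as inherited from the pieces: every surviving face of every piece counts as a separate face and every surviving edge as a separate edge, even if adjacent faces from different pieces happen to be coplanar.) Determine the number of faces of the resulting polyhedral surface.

A nonagonal antiprism: V=18, E=36, F=20.
Attach a square pyramid (V=5, E=8, F=5) along a 3-gon: merge 3 vertices and 3 edges, delete both glued faces → V=20, E=41, F=23.
Attach a triangular bipyramid (V=5, E=9, F=6) along a 3-gon: merge 3 vertices and 3 edges, delete both glued faces → V=22, E=47, F=27.
Attach a nonagonal bipyramid (V=11, E=27, F=18) along a 3-gon: merge 3 vertices and 3 edges, delete both glued faces → V=30, E=71, F=43.
Check: V − E + F = 30 − 71 + 43 = 2.

43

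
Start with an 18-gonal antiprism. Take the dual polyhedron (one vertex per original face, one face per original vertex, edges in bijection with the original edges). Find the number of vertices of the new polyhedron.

38

The base solid has V = 36, E = 72, F = 38.
The dual swaps V and F and preserves E: V′ = F = 38, E′ = E = 72, F′ = V = 36.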